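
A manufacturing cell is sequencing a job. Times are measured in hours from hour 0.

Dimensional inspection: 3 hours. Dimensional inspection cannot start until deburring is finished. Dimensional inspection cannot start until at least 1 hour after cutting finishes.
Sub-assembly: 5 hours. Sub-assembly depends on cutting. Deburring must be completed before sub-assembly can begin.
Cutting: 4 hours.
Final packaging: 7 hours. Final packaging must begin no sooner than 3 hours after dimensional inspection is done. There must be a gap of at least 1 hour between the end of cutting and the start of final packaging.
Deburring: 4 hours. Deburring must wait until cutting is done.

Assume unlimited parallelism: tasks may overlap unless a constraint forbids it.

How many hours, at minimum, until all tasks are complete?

21

Cutting has no prerequisites, so it starts at hour 0 and finishes at hour 4.
After cutting (finishes hour 4), deburring can start at hour 4 and finishes at hour 8.
Sub-assembly cannot start until cutting (finishes hour 4); deburring (finishes hour 8). The controlling bound is hour 8, so sub-assembly finishes at 8 + 5 = hour 13.
Dimensional inspection needs all of deburring (finishes hour 8); cutting (finishes hour 4, plus 1-hour gap → hour 5). That puts its earliest start at hour 8; it finishes at 8 + 3 = hour 11.
Final packaging has to wait for dimensional inspection (finishes hour 11, plus 3-hour gap → hour 14); cutting (finishes hour 4, plus 1-hour gap → hour 5). The latest of these is hour 14, so final packaging runs hour 14 to 14 + 7 = hour 21.
All tasks are finished once the last one completes. Finish times: Cutting at 4, Deburring at 8, Dimensional inspection at 11, Sub-assembly at 13, Final packaging at 21. The latest is hour 21.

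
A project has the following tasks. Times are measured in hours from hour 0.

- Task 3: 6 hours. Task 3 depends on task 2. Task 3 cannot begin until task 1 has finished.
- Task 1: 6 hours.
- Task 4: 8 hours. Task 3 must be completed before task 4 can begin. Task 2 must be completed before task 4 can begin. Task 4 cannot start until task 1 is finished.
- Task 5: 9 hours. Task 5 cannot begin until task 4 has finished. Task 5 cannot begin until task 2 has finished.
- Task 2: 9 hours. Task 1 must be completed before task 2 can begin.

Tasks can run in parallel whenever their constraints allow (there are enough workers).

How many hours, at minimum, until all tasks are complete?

Task 1 has no prerequisites, so it starts at hour 0 and finishes at hour 6.
Task 2 waits on task 1 (finishes hour 6), so it starts at hour 6 and finishes at 6 + 9 = hour 15.
Task 3 has to wait for task 2 (finishes hour 15); task 1 (finishes hour 6). The latest of these is hour 15, so task 3 runs hour 15 to 15 + 6 = hour 21.
Task 4 needs all of task 3 (finishes hour 21); task 2 (finishes hour 15); task 1 (finishes hour 6). That puts its earliest start at hour 21; it finishes at 21 + 8 = hour 29.
Task 5 cannot start until task 4 (finishes hour 29); task 2 (finishes hour 15). The controlling bound is hour 29, so task 5 finishes at 29 + 9 = hour 38.
All tasks are finished once the last one completes. Finish times: Task 1 at 6, Task 2 at 15, Task 3 at 21, Task 4 at 29, Task 5 at 38. The latest is hour 38.

38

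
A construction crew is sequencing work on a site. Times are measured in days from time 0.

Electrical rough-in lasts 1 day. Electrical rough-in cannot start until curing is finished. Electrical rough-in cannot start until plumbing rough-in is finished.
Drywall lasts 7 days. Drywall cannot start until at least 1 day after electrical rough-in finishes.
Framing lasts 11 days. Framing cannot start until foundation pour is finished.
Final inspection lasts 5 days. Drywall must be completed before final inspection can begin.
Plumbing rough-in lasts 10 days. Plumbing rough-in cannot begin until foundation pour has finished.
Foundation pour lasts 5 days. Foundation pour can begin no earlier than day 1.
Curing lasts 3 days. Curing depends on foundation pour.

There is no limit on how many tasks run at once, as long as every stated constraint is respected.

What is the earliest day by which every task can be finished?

30

Foundation pour cannot begin until its own release at day 1. It runs from day 1 to 1 + 5 = day 6.
After foundation pour (finishes day 6), plumbing rough-in can start at day 6 and finishes at day 16.
Framing cannot begin until foundation pour (finishes day 6). It runs from day 6 to 6 + 11 = day 17.
After foundation pour (finishes day 6), curing can start at day 6 and finishes at day 9.
Electrical rough-in needs all of curing (finishes day 9); plumbing rough-in (finishes day 16). That puts its earliest start at day 16; it finishes at 16 + 1 = day 17.
After electrical rough-in (finishes day 17, plus 1-day gap → day 18), drywall can start at day 18 and finishes at day 25.
After drywall (finishes day 25), final inspection can start at day 25 and finishes at day 30.
All tasks are finished once the last one completes. Finish times: Foundation pour at 6, Curing at 9, Framing at 17, Plumbing rough-in at 16, Electrical rough-in at 17, Drywall at 25, Final inspection at 30. The latest is day 30.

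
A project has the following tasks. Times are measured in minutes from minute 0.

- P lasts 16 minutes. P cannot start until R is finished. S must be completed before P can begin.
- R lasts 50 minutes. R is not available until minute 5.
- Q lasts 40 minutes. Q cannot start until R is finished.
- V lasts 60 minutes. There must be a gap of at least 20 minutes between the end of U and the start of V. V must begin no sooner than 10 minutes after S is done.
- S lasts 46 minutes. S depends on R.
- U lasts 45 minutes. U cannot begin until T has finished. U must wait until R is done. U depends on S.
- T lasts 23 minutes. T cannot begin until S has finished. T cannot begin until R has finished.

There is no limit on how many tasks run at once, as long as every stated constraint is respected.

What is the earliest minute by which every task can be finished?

After its own release at minute 5, R can start at minute 5 and finishes at minute 55.
S waits on R (finishes minute 55), so it starts at minute 55 and finishes at 55 + 46 = minute 101.
T needs all of S (finishes minute 101); R (finishes minute 55). That puts its earliest start at minute 101; it finishes at 101 + 23 = minute 124.
U needs all of T (finishes minute 124); R (finishes minute 55); S (finishes minute 101). That puts its earliest start at minute 124; it finishes at 124 + 45 = minute 169.
For V: U (finishes minute 169, plus 20-minute gap → minute 189); S (finishes minute 101, plus 10-minute gap → minute 111). Taking the maximum gives a start of minute 189, and it finishes at 189 + 60 = minute 249.
P cannot start until R (finishes minute 55); S (finishes minute 101). The controlling bound is minute 101, so P finishes at 101 + 16 = minute 117.
Q cannot begin until R (finishes minute 55). It runs from minute 55 to 55 + 40 = minute 95.
All tasks are finished once the last one completes. Finish times: P at 117, Q at 95, R at 55, S at 101, T at 124, U at 169, V at 249. The latest is minute 249.

249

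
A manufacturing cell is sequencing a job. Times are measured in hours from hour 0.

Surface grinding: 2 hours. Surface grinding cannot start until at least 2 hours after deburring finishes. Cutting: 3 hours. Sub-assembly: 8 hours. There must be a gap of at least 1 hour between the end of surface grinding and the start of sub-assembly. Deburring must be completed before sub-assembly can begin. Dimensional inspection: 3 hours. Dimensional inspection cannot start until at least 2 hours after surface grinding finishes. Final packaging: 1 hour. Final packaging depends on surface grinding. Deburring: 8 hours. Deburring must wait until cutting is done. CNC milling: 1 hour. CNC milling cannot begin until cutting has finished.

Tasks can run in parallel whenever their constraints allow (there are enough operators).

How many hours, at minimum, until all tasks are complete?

24

Cutting can start immediately at hour 0; it finishes at hour 3.
CNC milling waits on cutting (finishes hour 3), so it starts at hour 3 and finishes at 3 + 1 = hour 4.
Deburring cannot begin until cutting (finishes hour 3). It runs from hour 3 to 3 + 8 = hour 11.
Surface grinding waits on deburring (finishes hour 11, plus 2-hour gap → hour 13), so it starts at hour 13 and finishes at 13 + 2 = hour 15.
Final packaging cannot begin until surface grinding (finishes hour 15). It runs from hour 15 to 15 + 1 = hour 16.
For sub-assembly: surface grinding (finishes hour 15, plus 1-hour gap → hour 16); deburring (finishes hour 11). Taking the maximum gives a start of hour 16, and it finishes at 16 + 8 = hour 24.
After surface grinding (finishes hour 15, plus 2-hour gap → hour 17), dimensional inspection can start at hour 17 and finishes at hour 20.
All tasks are finished once the last one completes. Finish times: Cutting at 3, Deburring at 11, CNC milling at 4, Surface grinding at 15, Dimensional inspection at 20, Sub-assembly at 24, Final packaging at 16. The latest is hour 24.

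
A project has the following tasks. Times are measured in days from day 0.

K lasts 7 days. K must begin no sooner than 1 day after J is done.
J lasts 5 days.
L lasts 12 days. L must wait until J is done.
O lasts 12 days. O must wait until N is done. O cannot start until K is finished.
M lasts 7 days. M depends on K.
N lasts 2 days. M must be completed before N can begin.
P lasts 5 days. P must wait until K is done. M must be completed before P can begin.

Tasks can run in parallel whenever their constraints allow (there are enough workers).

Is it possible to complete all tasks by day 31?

No

J has no prerequisites, so it starts at day 0 and finishes at day 5.
L waits on J (finishes day 5), so it starts at day 5 and finishes at 5 + 12 = day 17.
After J (finishes day 5, plus 1-day gap → day 6), K can start at day 6 and finishes at day 13.
M cannot begin until K (finishes day 13). It runs from day 13 to 13 + 7 = day 20.
P has to wait for K (finishes day 13); M (finishes day 20). The latest of these is day 20, so P runs day 20 to 20 + 5 = day 25.
After M (finishes day 20), N can start at day 20 and finishes at day 22.
O cannot start until N (finishes day 22); K (finishes day 13). The controlling bound is day 22, so O finishes at 22 + 12 = day 34.
The earliest everything can be done is day 34, which is after the deadline of 31, so it is not possible.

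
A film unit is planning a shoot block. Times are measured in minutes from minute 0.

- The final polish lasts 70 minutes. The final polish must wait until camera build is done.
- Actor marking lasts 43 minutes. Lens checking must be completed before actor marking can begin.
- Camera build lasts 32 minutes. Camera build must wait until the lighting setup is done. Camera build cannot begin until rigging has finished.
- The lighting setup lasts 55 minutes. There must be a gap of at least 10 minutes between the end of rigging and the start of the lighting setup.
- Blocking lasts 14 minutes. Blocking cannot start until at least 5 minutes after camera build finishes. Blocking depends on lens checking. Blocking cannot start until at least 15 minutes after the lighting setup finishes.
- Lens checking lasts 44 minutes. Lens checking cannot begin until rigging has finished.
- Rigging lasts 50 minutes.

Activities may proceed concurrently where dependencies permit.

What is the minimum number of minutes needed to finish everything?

Nothing blocks rigging, so it runs from minute 0 to minute 50.
After rigging (finishes minute 50), lens checking can start at minute 50 and finishes at minute 94.
After lens checking (finishes minute 94), actor marking can start at minute 94 and finishes at minute 137.
The lighting setup cannot begin until rigging (finishes minute 50, plus 10-minute gap → minute 60). It runs from minute 60 to 60 + 55 = minute 115.
For camera build: the lighting setup (finishes minute 115); rigging (finishes minute 50). Taking the maximum gives a start of minute 115, and it finishes at 115 + 32 = minute 147.
After camera build (finishes minute 147), the final polish can start at minute 147 and finishes at minute 217.
Blocking needs all of camera build (finishes minute 147, plus 5-minute gap → minute 152); lens checking (finishes minute 94); the lighting setup (finishes minute 115, plus 15-minute gap → minute 130). That puts its earliest start at minute 152; it finishes at 152 + 14 = minute 166.
All tasks are finished once the last one completes. Finish times: Rigging at 50, The lighting setup at 115, Camera build at 147, Lens checking at 94, Blocking at 166, Actor marking at 137, The final polish at 217. The latest is minute 217.

217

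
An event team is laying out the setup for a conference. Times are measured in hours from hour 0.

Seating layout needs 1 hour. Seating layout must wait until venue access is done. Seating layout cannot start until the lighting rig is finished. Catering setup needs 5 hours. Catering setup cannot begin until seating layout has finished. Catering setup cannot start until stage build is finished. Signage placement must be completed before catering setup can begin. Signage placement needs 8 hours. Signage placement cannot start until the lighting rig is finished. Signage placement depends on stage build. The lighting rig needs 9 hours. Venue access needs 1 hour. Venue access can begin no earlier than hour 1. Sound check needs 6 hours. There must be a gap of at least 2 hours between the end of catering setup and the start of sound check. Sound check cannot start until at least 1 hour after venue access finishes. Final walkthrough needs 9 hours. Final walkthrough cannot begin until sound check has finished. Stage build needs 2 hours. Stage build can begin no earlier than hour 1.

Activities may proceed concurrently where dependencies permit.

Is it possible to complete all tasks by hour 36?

The lighting rig has no prerequisites, so it starts at hour 0 and finishes at hour 9.
Stage build cannot begin until its own release at hour 1. It runs from hour 1 to 1 + 2 = hour 3.
Signage placement needs all of the lighting rig (finishes hour 9); stage build (finishes hour 3). That puts its earliest start at hour 9; it finishes at 9 + 8 = hour 17.
Venue access cannot begin until its own release at hour 1. It runs from hour 1 to 1 + 1 = hour 2.
Seating layout has to wait for venue access (finishes hour 2); the lighting rig (finishes hour 9). The latest of these is hour 9, so seating layout runs hour 9 to 9 + 1 = hour 10.
Catering setup needs all of seating layout (finishes hour 10); stage build (finishes hour 3); signage placement (finishes hour 17). That puts its earliest start at hour 17; it finishes at 17 + 5 = hour 22.
Sound check has to wait for catering setup (finishes hour 22, plus 2-hour gap → hour 24); venue access (finishes hour 2, plus 1-hour gap → hour 3). The latest of these is hour 24, so sound check runs hour 24 to 24 + 6 = hour 30.
Final walkthrough cannot begin until sound check (finishes hour 30). It runs from hour 30 to 30 + 9 = hour 39.
The earliest everything can be done is hour 39, which is after the deadline of 36, so it is not possible.

No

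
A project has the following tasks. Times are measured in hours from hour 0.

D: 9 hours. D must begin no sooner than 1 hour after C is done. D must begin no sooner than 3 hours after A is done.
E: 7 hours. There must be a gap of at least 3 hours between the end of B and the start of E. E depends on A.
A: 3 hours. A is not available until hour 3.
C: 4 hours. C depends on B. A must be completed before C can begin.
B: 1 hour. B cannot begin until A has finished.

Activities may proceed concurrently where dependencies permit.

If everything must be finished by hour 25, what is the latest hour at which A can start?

7

D must finish by hour 25; it takes 9 hours, so it must start by 25 − 9 = hour 16.
C feeds into D (must start by hour 16, minus 1-hour gap → hour 15); so C must finish by hour 15 and therefore start by hour 11.
E has no dependents, so it just needs to finish by hour 25. Starting by 25 − 7 = hour 18 achieves that.
B must finish in time for C (must start by hour 11); E (must start by hour 18, minus 3-hour gap → hour 15). The tightest is hour 11, so B must start by 11 − 1 = hour 10.
A has several dependents: B (must start by hour 10); C (must start by hour 11); D (must start by hour 16, minus 3-hour gap → hour 13); E (must start by hour 18). The earliest of those limits is hour 10, so A must start by 10 − 3 = hour 7.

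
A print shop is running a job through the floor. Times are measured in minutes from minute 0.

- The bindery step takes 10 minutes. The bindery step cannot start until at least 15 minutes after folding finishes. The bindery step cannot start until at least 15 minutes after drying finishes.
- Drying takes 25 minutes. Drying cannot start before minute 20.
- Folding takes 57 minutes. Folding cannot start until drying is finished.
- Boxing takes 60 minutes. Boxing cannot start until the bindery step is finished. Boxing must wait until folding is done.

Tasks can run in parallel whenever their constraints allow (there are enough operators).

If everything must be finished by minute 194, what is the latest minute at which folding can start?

Boxing must finish by minute 194; it takes 60 minutes, so it must start by 194 − 60 = minute 134.
The bindery step has to be done before boxing (must start by minute 134). That means finishing by minute 134, i.e. starting by 134 − 10 = minute 124.
Folding feeds the bindery step (must start by minute 124, minus 15-minute gap → minute 109); boxing (must start by minute 134). Taking the minimum, folding must finish by minute 109 and start by 109 − 57 = minute 52.

52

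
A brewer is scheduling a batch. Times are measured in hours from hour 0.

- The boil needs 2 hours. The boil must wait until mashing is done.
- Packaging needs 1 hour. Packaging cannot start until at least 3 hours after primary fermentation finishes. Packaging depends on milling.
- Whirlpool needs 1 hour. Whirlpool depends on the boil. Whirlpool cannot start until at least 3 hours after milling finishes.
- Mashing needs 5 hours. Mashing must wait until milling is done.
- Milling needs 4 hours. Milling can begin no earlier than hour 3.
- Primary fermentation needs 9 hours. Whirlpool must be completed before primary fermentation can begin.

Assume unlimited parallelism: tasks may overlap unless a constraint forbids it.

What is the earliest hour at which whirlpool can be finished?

After its own release at hour 3, milling can start at hour 3 and finishes at hour 7.
After milling (finishes hour 7), mashing can start at hour 7 and finishes at hour 12.
The boil cannot begin until mashing (finishes hour 12). It runs from hour 12 to 12 + 2 = hour 14.
Whirlpool needs all of the boil (finishes hour 14); milling (finishes hour 7, plus 3-hour gap → hour 10). That puts its earliest start at hour 14; it finishes at 14 + 1 = hour 15.

15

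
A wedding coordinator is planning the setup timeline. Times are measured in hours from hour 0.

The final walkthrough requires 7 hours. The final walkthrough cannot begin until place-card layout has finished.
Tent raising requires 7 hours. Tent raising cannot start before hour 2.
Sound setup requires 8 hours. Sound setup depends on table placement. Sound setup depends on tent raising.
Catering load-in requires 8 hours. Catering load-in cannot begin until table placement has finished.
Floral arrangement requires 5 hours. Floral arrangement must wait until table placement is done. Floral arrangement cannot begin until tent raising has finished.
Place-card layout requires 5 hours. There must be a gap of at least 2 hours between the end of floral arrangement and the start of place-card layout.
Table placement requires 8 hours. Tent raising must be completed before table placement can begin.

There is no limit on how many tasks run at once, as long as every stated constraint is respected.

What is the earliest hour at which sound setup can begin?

17

Tent raising waits on its own release at hour 2, so it starts at hour 2 and finishes at 2 + 7 = hour 9.
Table placement cannot begin until tent raising (finishes hour 9). It runs from hour 9 to 9 + 8 = hour 17.
Sound setup waits on table placement (finishes hour 17); tent raising (finishes hour 9). The latest of these is hour 17, which is the earliest sound setup can start.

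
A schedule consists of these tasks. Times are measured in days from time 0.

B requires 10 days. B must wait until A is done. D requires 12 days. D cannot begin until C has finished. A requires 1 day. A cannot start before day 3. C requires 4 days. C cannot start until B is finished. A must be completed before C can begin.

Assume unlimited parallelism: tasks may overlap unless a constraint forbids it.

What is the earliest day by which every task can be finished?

A cannot begin until its own release at day 3. It runs from day 3 to 3 + 1 = day 4.
After A (finishes day 4), B can start at day 4 and finishes at day 14.
C has to wait for B (finishes day 14); A (finishes day 4). The latest of these is day 14, so C runs day 14 to 14 + 4 = day 18.
After C (finishes day 18), D can start at day 18 and finishes at day 30.
All tasks are finished once the last one completes. Finish times: A at 4, B at 14, C at 18, D at 30. The latest is day 30.

30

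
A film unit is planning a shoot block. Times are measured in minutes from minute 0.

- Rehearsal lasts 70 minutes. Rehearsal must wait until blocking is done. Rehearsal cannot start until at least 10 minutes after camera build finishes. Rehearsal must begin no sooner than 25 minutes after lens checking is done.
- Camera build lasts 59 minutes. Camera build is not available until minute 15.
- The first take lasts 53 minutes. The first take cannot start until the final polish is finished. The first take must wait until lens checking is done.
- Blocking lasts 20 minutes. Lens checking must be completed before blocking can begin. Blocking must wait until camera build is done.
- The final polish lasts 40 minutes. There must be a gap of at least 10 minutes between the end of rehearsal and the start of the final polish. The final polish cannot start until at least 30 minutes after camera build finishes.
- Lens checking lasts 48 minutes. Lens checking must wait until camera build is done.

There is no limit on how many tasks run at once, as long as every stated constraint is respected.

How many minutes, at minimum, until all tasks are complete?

Camera build waits on its own release at minute 15, so it starts at minute 15 and finishes at 15 + 59 = minute 74.
Lens checking waits on camera build (finishes minute 74), so it starts at minute 74 and finishes at 74 + 48 = minute 122.
Blocking has to wait for lens checking (finishes minute 122); camera build (finishes minute 74). The latest of these is minute 122, so blocking runs minute 122 to 122 + 20 = minute 142.
Rehearsal has to wait for blocking (finishes minute 142); camera build (finishes minute 74, plus 10-minute gap → minute 84); lens checking (finishes minute 122, plus 25-minute gap → minute 147). The latest of these is minute 147, so rehearsal runs minute 147 to 147 + 70 = minute 217.
The final polish has to wait for rehearsal (finishes minute 217, plus 10-minute gap → minute 227); camera build (finishes minute 74, plus 30-minute gap → minute 104). The latest of these is minute 227, so the final polish runs minute 227 to 227 + 40 = minute 267.
The first take needs all of the final polish (finishes minute 267); lens checking (finishes minute 122). That puts its earliest start at minute 267; it finishes at 267 + 53 = minute 320.
All tasks are finished once the last one completes. Finish times: Camera build at 74, Lens checking at 122, Blocking at 142, Rehearsal at 217, The final polish at 267, The first take at 320. The latest is minute 320.

320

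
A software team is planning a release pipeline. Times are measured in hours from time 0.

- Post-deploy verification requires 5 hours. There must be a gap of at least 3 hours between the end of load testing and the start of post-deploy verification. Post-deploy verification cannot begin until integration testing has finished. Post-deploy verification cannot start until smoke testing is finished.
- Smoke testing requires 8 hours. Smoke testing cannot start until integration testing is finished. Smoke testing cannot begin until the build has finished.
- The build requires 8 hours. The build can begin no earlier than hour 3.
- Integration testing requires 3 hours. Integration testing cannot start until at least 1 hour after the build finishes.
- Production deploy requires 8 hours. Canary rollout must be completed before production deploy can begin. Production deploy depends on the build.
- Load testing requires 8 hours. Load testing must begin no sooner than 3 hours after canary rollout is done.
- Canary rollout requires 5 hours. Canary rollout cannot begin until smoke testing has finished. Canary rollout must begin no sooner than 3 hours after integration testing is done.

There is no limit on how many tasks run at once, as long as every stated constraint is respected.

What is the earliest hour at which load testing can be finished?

After its own release at hour 3, the build can start at hour 3 and finishes at hour 11.
Integration testing waits on the build (finishes hour 11, plus 1-hour gap → hour 12), so it starts at hour 12 and finishes at 12 + 3 = hour 15.
For smoke testing: integration testing (finishes hour 15); the build (finishes hour 11). Taking the maximum gives a start of hour 15, and it finishes at 15 + 8 = hour 23.
Canary rollout needs all of smoke testing (finishes hour 23); integration testing (finishes hour 15, plus 3-hour gap → hour 18). That puts its earliest start at hour 23; it finishes at 23 + 5 = hour 28.
Load testing waits on canary rollout (finishes hour 28, plus 3-hour gap → hour 31), so it starts at hour 31 and finishes at 31 + 8 = hour 39.

39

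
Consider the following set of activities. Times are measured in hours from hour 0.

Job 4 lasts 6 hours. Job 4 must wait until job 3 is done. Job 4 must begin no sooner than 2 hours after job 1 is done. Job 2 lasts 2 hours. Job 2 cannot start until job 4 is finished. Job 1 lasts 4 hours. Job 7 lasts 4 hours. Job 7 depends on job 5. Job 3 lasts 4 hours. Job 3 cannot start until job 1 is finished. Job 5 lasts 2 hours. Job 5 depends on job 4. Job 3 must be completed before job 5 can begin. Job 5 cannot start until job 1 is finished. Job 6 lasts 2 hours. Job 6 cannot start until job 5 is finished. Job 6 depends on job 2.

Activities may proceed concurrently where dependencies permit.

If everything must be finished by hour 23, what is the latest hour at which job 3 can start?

Nothing follows job 6; the deadline of hour 23 is its only limit. It must start by 23 − 2 = hour 21.
Job 2 must finish before job 6 (must start by hour 21). With a 2-hour duration, job 2 must start by 21 − 2 = hour 19.
Job 7 has no dependents, so it just needs to finish by hour 23. Starting by 23 − 4 = hour 19 achieves that.
Job 5 must finish in time for job 6 (must start by hour 21); job 7 (must start by hour 19). The tightest is hour 19, so job 5 must start by 19 − 2 = hour 17.
Job 4 must finish in time for job 2 (must start by hour 19); job 5 (must start by hour 17). The tightest is hour 17, so job 4 must start by 17 − 6 = hour 11.
Job 3 has several dependents: job 4 (must start by hour 11); job 5 (must start by hour 17). The earliest of those limits is hour 11, so job 3 must start by 11 − 4 = hour 7.

7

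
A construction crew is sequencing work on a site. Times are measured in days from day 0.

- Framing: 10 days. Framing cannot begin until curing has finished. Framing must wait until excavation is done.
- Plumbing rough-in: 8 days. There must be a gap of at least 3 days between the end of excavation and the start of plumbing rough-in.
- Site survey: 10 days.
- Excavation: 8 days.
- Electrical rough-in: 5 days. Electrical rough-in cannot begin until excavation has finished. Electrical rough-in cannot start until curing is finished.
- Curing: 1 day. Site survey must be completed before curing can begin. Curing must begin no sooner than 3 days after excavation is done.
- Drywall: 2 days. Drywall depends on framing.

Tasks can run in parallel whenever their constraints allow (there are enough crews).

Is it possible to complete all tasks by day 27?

Excavation has no prerequisites, so it starts at day 0 and finishes at day 8.
Plumbing rough-in waits on excavation (finishes day 8, plus 3-day gap → day 11), so it starts at day 11 and finishes at 11 + 8 = day 19.
Site survey has no prerequisites, so it starts at day 0 and finishes at day 10.
Curing cannot start until site survey (finishes day 10); excavation (finishes day 8, plus 3-day gap → day 11). The controlling bound is day 11, so curing finishes at 11 + 1 = day 12.
Electrical rough-in has to wait for excavation (finishes day 8); curing (finishes day 12). The latest of these is day 12, so electrical rough-in runs day 12 to 12 + 5 = day 17.
Framing cannot start until curing (finishes day 12); excavation (finishes day 8). The controlling bound is day 12, so framing finishes at 12 + 10 = day 22.
After framing (finishes day 22), drywall can start at day 22 and finishes at day 24.
Every task is finished by day 24, which is no later than the deadline of 27, so the schedule is feasible.

Yes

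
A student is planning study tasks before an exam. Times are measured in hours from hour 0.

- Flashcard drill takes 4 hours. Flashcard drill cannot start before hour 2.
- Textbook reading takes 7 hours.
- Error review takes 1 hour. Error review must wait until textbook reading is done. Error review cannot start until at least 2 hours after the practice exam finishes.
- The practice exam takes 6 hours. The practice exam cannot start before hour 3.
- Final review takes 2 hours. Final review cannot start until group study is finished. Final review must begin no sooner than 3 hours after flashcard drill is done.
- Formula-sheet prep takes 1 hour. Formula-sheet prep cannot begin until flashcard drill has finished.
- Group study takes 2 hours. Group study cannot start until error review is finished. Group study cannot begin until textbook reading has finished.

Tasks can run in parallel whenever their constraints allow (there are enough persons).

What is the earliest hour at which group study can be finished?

After its own release at hour 3, the practice exam can start at hour 3 and finishes at hour 9.
Textbook reading has no prerequisites, so it starts at hour 0 and finishes at hour 7.
Error review has to wait for textbook reading (finishes hour 7); the practice exam (finishes hour 9, plus 2-hour gap → hour 11). The latest of these is hour 11, so error review runs hour 11 to 11 + 1 = hour 12.
Group study cannot start until error review (finishes hour 12); textbook reading (finishes hour 7). The controlling bound is hour 12, so group study finishes at 12 + 2 = hour 14.

14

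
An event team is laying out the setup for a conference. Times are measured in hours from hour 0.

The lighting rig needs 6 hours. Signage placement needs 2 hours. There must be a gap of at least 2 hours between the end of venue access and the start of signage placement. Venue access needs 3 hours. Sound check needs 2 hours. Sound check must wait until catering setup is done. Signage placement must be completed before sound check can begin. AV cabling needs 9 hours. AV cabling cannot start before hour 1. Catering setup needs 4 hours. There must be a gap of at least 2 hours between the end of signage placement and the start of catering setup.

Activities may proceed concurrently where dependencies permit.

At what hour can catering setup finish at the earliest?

13

Venue access can start immediately at hour 0; it finishes at hour 3.
Signage placement cannot begin until venue access (finishes hour 3, plus 2-hour gap → hour 5). It runs from hour 5 to 5 + 2 = hour 7.
Catering setup cannot begin until signage placement (finishes hour 7, plus 2-hour gap → hour 9). It runs from hour 9 to 9 + 4 = hour 13.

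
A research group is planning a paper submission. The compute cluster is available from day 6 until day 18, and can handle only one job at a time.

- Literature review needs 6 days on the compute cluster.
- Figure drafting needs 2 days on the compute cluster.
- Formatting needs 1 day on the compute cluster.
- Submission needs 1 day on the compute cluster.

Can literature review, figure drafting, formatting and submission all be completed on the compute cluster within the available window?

The compute cluster window is 18 − 6 = 12 days.
Running back to back, the jobs need 6 + 2 + 1 + 1 = 10 days on the compute cluster.
Since 10 ≤ 12, they fit within the window.

Yes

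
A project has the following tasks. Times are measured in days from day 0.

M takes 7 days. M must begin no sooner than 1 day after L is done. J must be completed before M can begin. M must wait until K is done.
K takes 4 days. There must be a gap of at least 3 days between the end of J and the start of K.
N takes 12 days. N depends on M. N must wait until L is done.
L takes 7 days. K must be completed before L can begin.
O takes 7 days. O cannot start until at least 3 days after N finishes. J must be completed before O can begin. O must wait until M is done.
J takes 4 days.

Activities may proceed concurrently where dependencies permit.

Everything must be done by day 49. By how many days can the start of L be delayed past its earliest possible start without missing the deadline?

1

J can start immediately at day 0; it finishes at day 4.
K waits on J (finishes day 4, plus 3-day gap → day 7), so it starts at day 7 and finishes at 7 + 4 = day 11.
L waits on K (finishes day 11), so it starts at day 11 and finishes at 11 + 7 = day 18.

Working backward from the deadline:
O has no dependents, so it just needs to finish by day 49. Starting by 49 − 7 = day 42 achieves that.
Since O (must start by day 42, minus 3-day gap → day 39) depends on it, N must finish by day 39. Backing off its 12-day duration gives a latest start of day 27.
M must finish in time for N (must start by day 27); O (must start by day 42). The tightest is day 27, so M must start by 27 − 7 = day 20.
L feeds M (must start by day 20, minus 1-day gap → day 19); N (must start by day 27). Taking the minimum, L must finish by day 19 and start by 19 − 7 = day 12.
So L can start as early as day 11 and as late as day 12, giving 12 − 11 = 1 day of slack.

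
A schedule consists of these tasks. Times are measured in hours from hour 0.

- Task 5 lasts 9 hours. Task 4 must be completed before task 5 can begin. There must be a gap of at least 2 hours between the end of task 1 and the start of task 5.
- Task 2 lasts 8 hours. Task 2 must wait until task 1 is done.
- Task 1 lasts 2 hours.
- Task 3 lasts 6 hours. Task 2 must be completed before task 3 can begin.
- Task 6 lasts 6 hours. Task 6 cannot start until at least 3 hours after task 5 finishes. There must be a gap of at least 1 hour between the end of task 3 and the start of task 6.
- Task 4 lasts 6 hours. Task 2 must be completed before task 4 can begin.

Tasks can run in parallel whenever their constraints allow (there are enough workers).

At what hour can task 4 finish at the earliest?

Task 1 has no prerequisites, so it starts at hour 0 and finishes at hour 2.
After task 1 (finishes hour 2), task 2 can start at hour 2 and finishes at hour 10.
Task 4 cannot begin until task 2 (finishes hour 10). It runs from hour 10 to 10 + 6 = hour 16.

16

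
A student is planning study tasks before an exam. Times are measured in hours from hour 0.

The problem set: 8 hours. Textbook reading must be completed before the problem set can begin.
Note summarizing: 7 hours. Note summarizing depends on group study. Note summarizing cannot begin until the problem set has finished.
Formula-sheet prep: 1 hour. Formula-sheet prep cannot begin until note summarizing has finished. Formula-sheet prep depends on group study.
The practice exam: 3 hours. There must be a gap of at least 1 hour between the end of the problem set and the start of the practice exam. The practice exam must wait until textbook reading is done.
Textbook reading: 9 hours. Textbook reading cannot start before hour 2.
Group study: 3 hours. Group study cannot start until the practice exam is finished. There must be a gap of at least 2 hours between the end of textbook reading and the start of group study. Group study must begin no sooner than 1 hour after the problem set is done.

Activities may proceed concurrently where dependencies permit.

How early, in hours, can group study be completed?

26

Textbook reading waits on its own release at hour 2, so it starts at hour 2 and finishes at 2 + 9 = hour 11.
The problem set cannot begin until textbook reading (finishes hour 11). It runs from hour 11 to 11 + 8 = hour 19.
The practice exam needs all of the problem set (finishes hour 19, plus 1-hour gap → hour 20); textbook reading (finishes hour 11). That puts its earliest start at hour 20; it finishes at 20 + 3 = hour 23.
Group study needs all of the practice exam (finishes hour 23); textbook reading (finishes hour 11, plus 2-hour gap → hour 13); the problem set (finishes hour 19, plus 1-hour gap → hour 20). That puts its earliest start at hour 23; it finishes at 23 + 3 = hour 26.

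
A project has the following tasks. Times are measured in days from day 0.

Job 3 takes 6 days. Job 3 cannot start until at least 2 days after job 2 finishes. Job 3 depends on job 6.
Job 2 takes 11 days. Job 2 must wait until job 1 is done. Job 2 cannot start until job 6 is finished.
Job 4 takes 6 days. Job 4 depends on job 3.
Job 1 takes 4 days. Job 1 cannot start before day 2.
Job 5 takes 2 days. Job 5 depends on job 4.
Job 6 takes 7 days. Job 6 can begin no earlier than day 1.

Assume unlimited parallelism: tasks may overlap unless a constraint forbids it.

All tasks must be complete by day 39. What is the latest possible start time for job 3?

25

Job 5 must finish by day 39; it takes 2 days, so it must start by 39 − 2 = day 37.
Job 4 feeds into job 5 (must start by day 37); so job 4 must finish by day 37 and therefore start by day 31.
Job 3 must finish before job 4 (must start by day 31). With a 6-day duration, job 3 must start by 31 − 6 = day 25.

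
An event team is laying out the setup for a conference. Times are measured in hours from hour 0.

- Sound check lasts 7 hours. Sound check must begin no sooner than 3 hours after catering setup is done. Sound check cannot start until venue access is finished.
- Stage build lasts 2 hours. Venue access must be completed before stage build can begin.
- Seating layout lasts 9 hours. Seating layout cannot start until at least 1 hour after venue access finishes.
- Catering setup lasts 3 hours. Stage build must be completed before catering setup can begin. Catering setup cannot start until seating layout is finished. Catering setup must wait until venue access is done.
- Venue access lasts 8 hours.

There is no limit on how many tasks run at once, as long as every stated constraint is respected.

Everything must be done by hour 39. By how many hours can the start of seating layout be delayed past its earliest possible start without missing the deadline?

Venue access can start immediately at hour 0; it finishes at hour 8.
After venue access (finishes hour 8, plus 1-hour gap → hour 9), seating layout can start at hour 9 and finishes at hour 18.

Working backward from the deadline:
Nothing follows sound check; the deadline of hour 39 is its only limit. It must start by 39 − 7 = hour 32.
Catering setup must finish before sound check (must start by hour 32, minus 3-hour gap → hour 29). With a 3-hour duration, catering setup must start by 29 − 3 = hour 26.
Seating layout has to be done before catering setup (must start by hour 26). That means finishing by hour 26, i.e. starting by 26 − 9 = hour 17.
So seating layout can start as early as hour 9 and as late as hour 17, giving 17 − 9 = 8 hours of slack.

8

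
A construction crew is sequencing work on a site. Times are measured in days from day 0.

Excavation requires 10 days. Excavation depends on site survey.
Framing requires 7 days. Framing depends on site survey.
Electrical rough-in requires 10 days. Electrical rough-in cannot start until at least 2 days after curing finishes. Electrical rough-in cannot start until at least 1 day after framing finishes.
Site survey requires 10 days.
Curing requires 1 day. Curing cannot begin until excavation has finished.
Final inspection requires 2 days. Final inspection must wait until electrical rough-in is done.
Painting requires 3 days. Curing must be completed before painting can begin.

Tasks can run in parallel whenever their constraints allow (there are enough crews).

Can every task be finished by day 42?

Site survey can start immediately at day 0; it finishes at day 10.
Framing cannot begin until site survey (finishes day 10). It runs from day 10 to 10 + 7 = day 17.
Excavation cannot begin until site survey (finishes day 10). It runs from day 10 to 10 + 10 = day 20.
Curing cannot begin until excavation (finishes day 20). It runs from day 20 to 20 + 1 = day 21.
After curing (finishes day 21), painting can start at day 21 and finishes at day 24.
Electrical rough-in has to wait for curing (finishes day 21, plus 2-day gap → day 23); framing (finishes day 17, plus 1-day gap → day 18). The latest of these is day 23, so electrical rough-in runs day 23 to 23 + 10 = day 33.
Final inspection cannot begin until electrical rough-in (finishes day 33). It runs from day 33 to 33 + 2 = day 35.
Every task is finished by day 35, which is no later than the deadline of 42, so the schedule is feasible.

Yes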